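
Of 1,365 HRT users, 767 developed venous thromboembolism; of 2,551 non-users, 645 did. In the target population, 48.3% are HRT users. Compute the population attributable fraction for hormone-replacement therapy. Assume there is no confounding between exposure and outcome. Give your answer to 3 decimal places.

PAF ≈ 0.371

p₁ = P(outcome | exposed) = 767/1365 = 0.5619
p₀ = P(outcome | unexposed) = 645/2551 = 0.25284
Overall risk P(Y=1) = π·p₁ + (1−π)·p₀ = 0.483×0.5619 + 0.517×0.25284 = 0.40212.
Under exogeneity, PAF = [P(Y=1) − p₀] / P(Y=1).
PAF = (0.40212 − 0.25284) / 0.40212 ≈ 0.3712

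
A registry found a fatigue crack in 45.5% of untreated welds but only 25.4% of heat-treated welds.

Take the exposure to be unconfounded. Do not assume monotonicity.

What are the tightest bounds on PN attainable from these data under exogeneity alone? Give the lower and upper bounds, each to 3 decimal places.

p₁ = 0.455, p₀ = 0.254.
Under exogeneity alone the bounds on PN are max{0,(p₁−p₀)/p₁} ≤ PN ≤ min{1,(1−p₀)/p₁}.
  lower = (p₁ − p₀)/p₁ = 0.201 / 0.455 ≈ 0.4418
  upper = min{1, (1 − p₀)/p₁} = 0.746 / 0.455 ≈ 1.6396 → capped at 1

0.442 ≤ PN ≤ 1.000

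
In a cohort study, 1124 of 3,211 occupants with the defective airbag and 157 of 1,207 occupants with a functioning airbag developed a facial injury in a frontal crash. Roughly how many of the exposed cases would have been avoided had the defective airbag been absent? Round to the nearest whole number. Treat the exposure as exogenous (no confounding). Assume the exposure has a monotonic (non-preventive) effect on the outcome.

p₁ = P(outcome | exposed) = 1124/3211 = 0.35005
p₀ = P(outcome | unexposed) = 157/1207 = 0.13007
PN = (p₁ − p₀)/p₁ = (0.35005 − 0.13007) / 0.35005 ≈ 0.62841.
Attributable cases ≈ PN × (exposed cases) = 0.62841 × 1124 ≈ 706.33.

about 706 cases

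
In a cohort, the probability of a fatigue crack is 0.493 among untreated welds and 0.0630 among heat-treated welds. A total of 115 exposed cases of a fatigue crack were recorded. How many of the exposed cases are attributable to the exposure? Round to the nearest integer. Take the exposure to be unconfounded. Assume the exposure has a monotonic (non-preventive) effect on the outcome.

Let p₁ = 0.493, p₀ = 0.063.
PN = (p₁ − p₀)/p₁ = (0.493 − 0.063) / 0.493 ≈ 0.87221.
Attributable cases ≈ PN × (exposed cases) = 0.87221 × 115 ≈ 100.30.

about 100 cases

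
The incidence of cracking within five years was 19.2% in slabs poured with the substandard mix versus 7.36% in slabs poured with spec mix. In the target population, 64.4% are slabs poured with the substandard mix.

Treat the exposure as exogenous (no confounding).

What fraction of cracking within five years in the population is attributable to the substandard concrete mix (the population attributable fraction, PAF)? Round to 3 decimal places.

p₁ = 0.192, p₀ = 0.0736.
Overall risk P(Y=1) = π·p₁ + (1−π)·p₀ = 0.644×0.192 + 0.356×0.0736 = 0.14985.
Under exogeneity, PAF = [P(Y=1) − p₀] / P(Y=1).
PAF = (0.14985 − 0.0736) / 0.14985 ≈ 0.5088

PAF ≈ 0.509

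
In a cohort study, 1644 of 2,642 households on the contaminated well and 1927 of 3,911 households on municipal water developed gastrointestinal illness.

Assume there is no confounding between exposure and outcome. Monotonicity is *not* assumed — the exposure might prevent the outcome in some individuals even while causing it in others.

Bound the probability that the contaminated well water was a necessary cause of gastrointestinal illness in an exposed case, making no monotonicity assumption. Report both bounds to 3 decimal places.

0.208 ≤ PN ≤ 0.815

p₁ = P(outcome | exposed) = 1644/2642 = 0.62226
p₀ = P(outcome | unexposed) = 1927/3911 = 0.49271
Under exogeneity alone the bounds on PN are max{0,(p₁−p₀)/p₁} ≤ PN ≤ min{1,(1−p₀)/p₁}.
  lower = (p₁ − p₀)/p₁ = 0.12954 / 0.62226 ≈ 0.2082
  upper = min{1, (1 − p₀)/p₁} = 0.50729 / 0.62226 ≈ 0.8152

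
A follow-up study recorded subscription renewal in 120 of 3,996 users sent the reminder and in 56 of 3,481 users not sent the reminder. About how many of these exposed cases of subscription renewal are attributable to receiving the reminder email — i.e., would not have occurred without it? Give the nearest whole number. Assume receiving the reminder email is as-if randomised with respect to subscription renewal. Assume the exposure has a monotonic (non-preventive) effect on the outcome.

about 56 cases

p₁ = P(outcome | exposed) = 120/3996 = 0.03003
p₀ = P(outcome | unexposed) = 56/3481 = 0.016087
PN = (p₁ − p₀)/p₁ = (0.03003 − 0.016087) / 0.03003 ≈ 0.46429.
Attributable cases ≈ PN × (exposed cases) = 0.46429 × 120 ≈ 55.72.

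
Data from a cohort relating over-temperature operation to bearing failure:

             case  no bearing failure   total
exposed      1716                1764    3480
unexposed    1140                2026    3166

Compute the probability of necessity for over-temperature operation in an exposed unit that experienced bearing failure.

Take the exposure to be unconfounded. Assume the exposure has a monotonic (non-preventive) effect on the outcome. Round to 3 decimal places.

PN ≈ 0.270

p₁ = P(outcome | exposed) = 1716/3480 = 0.4931
p₀ = P(outcome | unexposed) = 1140/3166 = 0.36008
Under exogeneity and monotonicity, PN = (p₁ − p₀)/p₁.
PN = (0.4931 − 0.36008) / 0.4931 ≈ 0.2698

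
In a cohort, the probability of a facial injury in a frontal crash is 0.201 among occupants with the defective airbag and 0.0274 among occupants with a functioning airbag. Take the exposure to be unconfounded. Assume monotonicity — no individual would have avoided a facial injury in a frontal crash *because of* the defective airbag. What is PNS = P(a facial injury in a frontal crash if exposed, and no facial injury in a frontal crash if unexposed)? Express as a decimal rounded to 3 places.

PNS ≈ 0.174

Let p₁ = 0.201, p₀ = 0.0274.
Under exogeneity and monotonicity, PNS = p₁ − p₀.
PNS = 0.201 − 0.0274 = 0.1736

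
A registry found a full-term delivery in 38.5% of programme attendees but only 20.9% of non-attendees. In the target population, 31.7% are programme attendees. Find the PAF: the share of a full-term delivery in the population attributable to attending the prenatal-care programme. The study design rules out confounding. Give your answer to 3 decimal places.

PAF ≈ 0.211

p₁ = 0.385, p₀ = 0.209.
Overall risk P(Y=1) = π·p₁ + (1−π)·p₀ = 0.317×0.385 + 0.683×0.209 = 0.26479.
Under exogeneity, PAF = [P(Y=1) − p₀] / P(Y=1).
PAF = (0.26479 − 0.209) / 0.26479 ≈ 0.2107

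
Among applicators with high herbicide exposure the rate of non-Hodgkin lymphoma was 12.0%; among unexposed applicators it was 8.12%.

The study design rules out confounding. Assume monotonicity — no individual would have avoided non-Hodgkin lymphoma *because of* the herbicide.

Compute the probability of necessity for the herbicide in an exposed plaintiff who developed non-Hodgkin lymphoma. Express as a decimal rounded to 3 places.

p₁ = 0.12, p₀ = 0.0812.
Under exogeneity and monotonicity, PN = (p₁ − p₀) / p₁.
PN = (0.12 − 0.0812) / 0.12 = 0.0388 / 0.12 ≈ 0.3233

PN ≈ 0.323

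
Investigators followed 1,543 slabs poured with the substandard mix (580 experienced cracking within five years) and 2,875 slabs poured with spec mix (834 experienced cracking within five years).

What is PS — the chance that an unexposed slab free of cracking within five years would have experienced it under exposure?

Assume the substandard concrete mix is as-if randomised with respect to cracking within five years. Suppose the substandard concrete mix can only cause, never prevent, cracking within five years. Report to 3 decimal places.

p₁ = P(outcome | exposed) = 580/1543 = 0.37589
p₀ = P(outcome | unexposed) = 834/2875 = 0.29009
Under exogeneity and monotonicity, PS = (p₁ − p₀) / (1 − p₀).
PS = (0.37589 − 0.29009) / (1 − 0.29009) = 0.085804 / 0.70991 ≈ 0.1209

PS ≈ 0.121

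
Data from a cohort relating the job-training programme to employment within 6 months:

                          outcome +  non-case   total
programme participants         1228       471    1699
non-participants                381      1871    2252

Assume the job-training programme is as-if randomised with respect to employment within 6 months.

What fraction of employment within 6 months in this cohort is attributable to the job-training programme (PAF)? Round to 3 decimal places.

PAF ≈ 0.585

p₁ = P(outcome | exposed) = 1228/1699 = 0.72278
p₀ = P(outcome | unexposed) = 381/2252 = 0.16918
Exposure prevalence π = 1699/3951 = 0.43002; overall risk P(Y=1) = 0.40724.
Under exogeneity, PAF = [P(Y=1) − p₀]/P(Y=1).
PAF = (0.40724 − 0.16918) / 0.40724 ≈ 0.5846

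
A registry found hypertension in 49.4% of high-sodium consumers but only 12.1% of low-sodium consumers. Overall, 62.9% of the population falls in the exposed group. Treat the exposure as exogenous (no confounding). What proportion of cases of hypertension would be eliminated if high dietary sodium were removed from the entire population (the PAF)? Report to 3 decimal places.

p₁ = 0.494, p₀ = 0.121.
Overall risk P(Y=1) = π·p₁ + (1−π)·p₀ = 0.629×0.494 + 0.371×0.121 = 0.35562.
Under exogeneity, PAF = [P(Y=1) − p₀] / P(Y=1).
PAF = (0.35562 − 0.121) / 0.35562 ≈ 0.6597

PAF ≈ 0.660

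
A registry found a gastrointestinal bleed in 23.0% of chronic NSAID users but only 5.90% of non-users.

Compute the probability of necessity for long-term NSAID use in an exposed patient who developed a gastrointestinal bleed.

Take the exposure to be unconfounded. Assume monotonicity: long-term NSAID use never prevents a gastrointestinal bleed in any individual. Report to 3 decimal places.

PN ≈ 0.743

p₁ = 0.23, p₀ = 0.059.
Under exogeneity and monotonicity, PN = (p₁ − p₀) / p₁.
PN = (0.23 − 0.059) / 0.23 = 0.171 / 0.23 ≈ 0.7435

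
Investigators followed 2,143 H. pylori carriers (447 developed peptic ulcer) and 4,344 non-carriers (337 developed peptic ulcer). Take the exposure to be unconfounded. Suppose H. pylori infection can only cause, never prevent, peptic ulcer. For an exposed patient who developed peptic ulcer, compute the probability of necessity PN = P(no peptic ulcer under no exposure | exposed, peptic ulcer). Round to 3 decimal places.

PN ≈ 0.628

p₁ = P(outcome | exposed) = 447/2143 = 0.20859
p₀ = P(outcome | unexposed) = 337/4344 = 0.077578
Under exogeneity and monotonicity, PN = (p₁ − p₀) / p₁.
PN = (0.20859 − 0.077578) / 0.20859 = 0.13101 / 0.20859 ≈ 0.6281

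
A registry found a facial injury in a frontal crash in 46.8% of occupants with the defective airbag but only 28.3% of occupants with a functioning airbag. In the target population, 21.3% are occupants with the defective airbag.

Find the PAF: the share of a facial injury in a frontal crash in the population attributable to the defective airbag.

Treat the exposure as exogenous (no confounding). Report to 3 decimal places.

PAF ≈ 0.122

p₁ = 0.468, p₀ = 0.283.
Overall risk P(Y=1) = π·p₁ + (1−π)·p₀ = 0.213×0.468 + 0.787×0.283 = 0.32241.
Under exogeneity, PAF = [P(Y=1) − p₀] / P(Y=1).
PAF = (0.32241 − 0.283) / 0.32241 ≈ 0.1222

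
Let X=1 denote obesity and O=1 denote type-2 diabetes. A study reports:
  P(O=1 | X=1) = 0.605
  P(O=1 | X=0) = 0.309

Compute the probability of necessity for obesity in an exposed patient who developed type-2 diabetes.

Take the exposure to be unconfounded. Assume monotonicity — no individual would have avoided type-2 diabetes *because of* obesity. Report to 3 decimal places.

Let p₁ = 0.605, p₀ = 0.309.
Under exogeneity and monotonicity, PN = (p₁ − p₀) / p₁.
PN = (0.605 − 0.309) / 0.605 = 0.296 / 0.605 ≈ 0.4893

PN ≈ 0.489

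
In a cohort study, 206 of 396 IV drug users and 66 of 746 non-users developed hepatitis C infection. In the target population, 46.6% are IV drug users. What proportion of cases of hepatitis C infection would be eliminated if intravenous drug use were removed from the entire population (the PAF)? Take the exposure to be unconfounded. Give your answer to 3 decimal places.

PAF ≈ 0.695

p₁ = P(outcome | exposed) = 206/396 = 0.5202
p₀ = P(outcome | unexposed) = 66/746 = 0.088472
Overall risk P(Y=1) = π·p₁ + (1−π)·p₀ = 0.466×0.5202 + 0.534×0.088472 = 0.28966.
Under exogeneity, PAF = [P(Y=1) − p₀] / P(Y=1).
PAF = (0.28966 − 0.088472) / 0.28966 ≈ 0.6946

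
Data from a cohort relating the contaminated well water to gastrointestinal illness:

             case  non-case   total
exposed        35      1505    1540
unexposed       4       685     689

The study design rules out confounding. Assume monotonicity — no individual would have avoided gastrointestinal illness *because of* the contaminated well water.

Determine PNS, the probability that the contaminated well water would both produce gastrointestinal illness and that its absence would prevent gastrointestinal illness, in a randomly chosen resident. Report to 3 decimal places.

p₁ = P(outcome | exposed) = 35/1540 = 0.022727
p₀ = P(outcome | unexposed) = 4/689 = 0.0058055
Under exogeneity and monotonicity, PNS = p₁ − p₀.
PNS = 0.022727 − 0.0058055 = 0.016922

PNS ≈ 0.017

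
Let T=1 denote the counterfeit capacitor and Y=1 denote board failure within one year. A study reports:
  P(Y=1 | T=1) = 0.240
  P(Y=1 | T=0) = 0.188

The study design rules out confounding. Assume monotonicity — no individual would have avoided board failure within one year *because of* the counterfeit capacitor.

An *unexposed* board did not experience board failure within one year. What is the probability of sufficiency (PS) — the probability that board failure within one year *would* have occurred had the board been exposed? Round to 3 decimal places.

Let p₁ = 0.24, p₀ = 0.188.
Under exogeneity and monotonicity, PS = (p₁ − p₀) / (1 − p₀).
PS = (0.24 − 0.188) / (1 − 0.188) = 0.052 / 0.812 ≈ 0.0640

PS ≈ 0.064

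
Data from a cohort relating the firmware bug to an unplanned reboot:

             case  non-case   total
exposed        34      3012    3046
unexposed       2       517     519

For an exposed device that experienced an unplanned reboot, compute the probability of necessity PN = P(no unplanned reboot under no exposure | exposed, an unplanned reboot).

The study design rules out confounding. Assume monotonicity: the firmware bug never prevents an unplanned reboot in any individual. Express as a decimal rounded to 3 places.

PN ≈ 0.655

p₁ = P(outcome | exposed) = 34/3046 = 0.011162
p₀ = P(outcome | unexposed) = 2/519 = 0.0038536
Under exogeneity and monotonicity, PN = (p₁ − p₀) / p₁.
PN = (0.011162 − 0.0038536) / 0.011162 = 0.0073086 / 0.011162 ≈ 0.6548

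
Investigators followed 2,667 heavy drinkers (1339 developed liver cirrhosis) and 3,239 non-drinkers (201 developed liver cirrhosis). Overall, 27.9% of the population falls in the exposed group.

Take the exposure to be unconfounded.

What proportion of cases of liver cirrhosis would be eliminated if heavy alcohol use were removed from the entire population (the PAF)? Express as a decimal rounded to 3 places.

PAF ≈ 0.664

p₁ = P(outcome | exposed) = 1339/2667 = 0.50206
p₀ = P(outcome | unexposed) = 201/3239 = 0.062056
Overall risk P(Y=1) = π·p₁ + (1−π)·p₀ = 0.279×0.50206 + 0.721×0.062056 = 0.18482.
Under exogeneity, PAF = [P(Y=1) − p₀] / P(Y=1).
PAF = (0.18482 − 0.062056) / 0.18482 ≈ 0.6642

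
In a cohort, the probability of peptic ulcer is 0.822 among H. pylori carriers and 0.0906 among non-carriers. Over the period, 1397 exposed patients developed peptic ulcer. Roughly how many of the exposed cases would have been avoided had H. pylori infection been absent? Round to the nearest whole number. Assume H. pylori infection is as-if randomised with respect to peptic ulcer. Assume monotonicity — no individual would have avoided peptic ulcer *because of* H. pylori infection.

about 1243 cases

Let p₁ = 0.822, p₀ = 0.0906.
PN = (p₁ − p₀)/p₁ = (0.822 − 0.0906) / 0.822 ≈ 0.88978.
Attributable cases ≈ PN × (exposed cases) = 0.88978 × 1397 ≈ 1243.02.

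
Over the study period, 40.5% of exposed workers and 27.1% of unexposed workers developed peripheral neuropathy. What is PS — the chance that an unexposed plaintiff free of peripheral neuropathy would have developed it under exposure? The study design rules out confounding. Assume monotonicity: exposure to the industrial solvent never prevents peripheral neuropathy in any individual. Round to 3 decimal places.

p₁ = 0.405, p₀ = 0.271.
Under exogeneity and monotonicity, PS = (p₁ − p₀) / (1 − p₀).
PS = (0.405 − 0.271) / (1 − 0.271) = 0.134 / 0.729 ≈ 0.1838

PS ≈ 0.184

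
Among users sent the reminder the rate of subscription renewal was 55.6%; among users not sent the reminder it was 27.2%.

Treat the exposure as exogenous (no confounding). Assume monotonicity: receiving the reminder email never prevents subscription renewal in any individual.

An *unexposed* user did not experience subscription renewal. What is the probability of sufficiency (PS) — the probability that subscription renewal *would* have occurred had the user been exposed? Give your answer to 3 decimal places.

PS ≈ 0.390

p₁ = 0.556, p₀ = 0.272.
Under exogeneity and monotonicity, PS = (p₁ − p₀) / (1 − p₀).
PS = (0.556 − 0.272) / (1 − 0.272) = 0.284 / 0.728 ≈ 0.3901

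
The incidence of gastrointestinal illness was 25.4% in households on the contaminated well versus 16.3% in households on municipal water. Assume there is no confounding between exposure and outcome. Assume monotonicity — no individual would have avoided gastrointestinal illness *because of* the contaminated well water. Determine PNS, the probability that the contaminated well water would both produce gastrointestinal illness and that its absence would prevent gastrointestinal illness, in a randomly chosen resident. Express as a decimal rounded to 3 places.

p₁ = 0.254, p₀ = 0.163.
Under exogeneity and monotonicity, PNS = p₁ − p₀.
PNS = 0.254 − 0.163 = 0.091

PNS ≈ 0.091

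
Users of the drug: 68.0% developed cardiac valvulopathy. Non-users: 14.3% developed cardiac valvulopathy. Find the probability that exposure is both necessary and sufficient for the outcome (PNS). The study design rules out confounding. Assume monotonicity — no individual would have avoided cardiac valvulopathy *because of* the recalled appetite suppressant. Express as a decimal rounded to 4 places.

p₁ = 0.68, p₀ = 0.143.
Under exogeneity and monotonicity, PNS = p₁ − p₀.
PNS = 0.68 − 0.143 = 0.537

PNS ≈ 0.5370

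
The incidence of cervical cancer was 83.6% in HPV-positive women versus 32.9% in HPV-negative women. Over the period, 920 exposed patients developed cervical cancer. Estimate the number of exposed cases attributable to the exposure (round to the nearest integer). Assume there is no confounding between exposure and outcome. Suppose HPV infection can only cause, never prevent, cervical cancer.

about 558 cases

p₁ = 0.836, p₀ = 0.329.
PN = (p₁ − p₀)/p₁ = (0.836 − 0.329) / 0.836 ≈ 0.60646.
Attributable cases ≈ PN × (exposed cases) = 0.60646 × 920 ≈ 557.94.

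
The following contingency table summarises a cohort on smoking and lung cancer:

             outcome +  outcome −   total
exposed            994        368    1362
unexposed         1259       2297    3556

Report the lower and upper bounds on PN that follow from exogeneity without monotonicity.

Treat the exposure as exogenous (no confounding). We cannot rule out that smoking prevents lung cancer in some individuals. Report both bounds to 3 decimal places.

p₁ = P(outcome | exposed) = 994/1362 = 0.72981
p₀ = P(outcome | unexposed) = 1259/3556 = 0.35405
Under exogeneity alone the bounds on PN are max{0,(p₁−p₀)/p₁} ≤ PN ≤ min{1,(1−p₀)/p₁}.
  lower = (p₁ − p₀)/p₁ = 0.37576 / 0.72981 ≈ 0.5149
  upper = min{1, (1 − p₀)/p₁} = 0.64595 / 0.72981 ≈ 0.8851

0.515 ≤ PN ≤ 0.885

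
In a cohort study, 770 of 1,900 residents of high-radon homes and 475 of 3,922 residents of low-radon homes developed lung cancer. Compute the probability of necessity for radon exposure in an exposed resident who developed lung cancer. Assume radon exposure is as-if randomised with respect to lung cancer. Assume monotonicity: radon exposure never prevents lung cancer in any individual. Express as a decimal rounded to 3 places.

PN ≈ 0.701

p₁ = P(outcome | exposed) = 770/1900 = 0.40526
p₀ = P(outcome | unexposed) = 475/3922 = 0.12111
Under exogeneity and monotonicity, PN = (p₁ − p₀) / p₁.
PN = (0.40526 − 0.12111) / 0.40526 = 0.28415 / 0.40526 ≈ 0.7012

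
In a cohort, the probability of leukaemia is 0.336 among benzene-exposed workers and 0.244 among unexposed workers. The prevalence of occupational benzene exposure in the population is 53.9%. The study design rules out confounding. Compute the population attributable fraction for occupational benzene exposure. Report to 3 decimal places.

PAF ≈ 0.169

Let p₁ = 0.336, p₀ = 0.244.
Overall risk P(Y=1) = π·p₁ + (1−π)·p₀ = 0.539×0.336 + 0.461×0.244 = 0.29359.
Under exogeneity, PAF = [P(Y=1) − p₀] / P(Y=1).
PAF = (0.29359 − 0.244) / 0.29359 ≈ 0.1689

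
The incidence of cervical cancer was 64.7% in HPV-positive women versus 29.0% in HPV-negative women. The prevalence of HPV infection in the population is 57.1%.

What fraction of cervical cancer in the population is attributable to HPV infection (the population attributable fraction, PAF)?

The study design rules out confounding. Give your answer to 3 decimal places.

p₁ = 0.647, p₀ = 0.29.
Overall risk P(Y=1) = π·p₁ + (1−π)·p₀ = 0.571×0.647 + 0.429×0.29 = 0.49385.
Under exogeneity, PAF = [P(Y=1) − p₀] / P(Y=1).
PAF = (0.49385 − 0.29) / 0.49385 ≈ 0.4128

PAF ≈ 0.413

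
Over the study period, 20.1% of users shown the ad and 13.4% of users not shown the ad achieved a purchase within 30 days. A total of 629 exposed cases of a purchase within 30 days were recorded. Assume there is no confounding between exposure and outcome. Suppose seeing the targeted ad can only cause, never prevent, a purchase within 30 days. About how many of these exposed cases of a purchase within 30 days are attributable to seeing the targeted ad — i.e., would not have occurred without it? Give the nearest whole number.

about 210 cases

p₁ = 0.201, p₀ = 0.134.
PN = (p₁ − p₀)/p₁ = (0.201 − 0.134) / 0.201 ≈ 0.33333.
Attributable cases ≈ PN × (exposed cases) = 0.33333 × 629 ≈ 209.67.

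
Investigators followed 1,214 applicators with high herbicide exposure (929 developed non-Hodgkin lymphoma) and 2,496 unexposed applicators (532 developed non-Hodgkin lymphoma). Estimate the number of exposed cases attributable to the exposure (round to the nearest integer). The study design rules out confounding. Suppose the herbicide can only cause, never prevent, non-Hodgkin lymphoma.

about 670 cases

p₁ = P(outcome | exposed) = 929/1214 = 0.76524
p₀ = P(outcome | unexposed) = 532/2496 = 0.21314
PN = (p₁ − p₀)/p₁ = (0.76524 − 0.21314) / 0.76524 ≈ 0.72147.
Attributable cases ≈ PN × (exposed cases) = 0.72147 × 929 ≈ 670.25.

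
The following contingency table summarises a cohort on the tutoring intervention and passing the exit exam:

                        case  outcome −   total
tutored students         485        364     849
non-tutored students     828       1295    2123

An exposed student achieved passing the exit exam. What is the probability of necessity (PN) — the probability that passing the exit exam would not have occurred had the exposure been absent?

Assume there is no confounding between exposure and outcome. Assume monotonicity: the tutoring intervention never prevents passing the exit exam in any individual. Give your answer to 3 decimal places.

PN ≈ 0.317

p₁ = P(outcome | exposed) = 485/849 = 0.57126
p₀ = P(outcome | unexposed) = 828/2123 = 0.39001
Under exogeneity and monotonicity, PN = (p₁ − p₀)/p₁.
PN = (0.57126 − 0.39001) / 0.57126 ≈ 0.3173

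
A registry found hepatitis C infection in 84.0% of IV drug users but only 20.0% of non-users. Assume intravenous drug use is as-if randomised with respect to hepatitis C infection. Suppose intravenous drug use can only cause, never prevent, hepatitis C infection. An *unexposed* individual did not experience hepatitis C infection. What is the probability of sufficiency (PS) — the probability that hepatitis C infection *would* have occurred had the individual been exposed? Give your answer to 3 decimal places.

p₁ = 0.84, p₀ = 0.2.
Under exogeneity and monotonicity, PS = (p₁ − p₀) / (1 − p₀).
PS = (0.84 − 0.2) / (1 − 0.2) = 0.64 / 0.8 ≈ 0.8000

PS ≈ 0.800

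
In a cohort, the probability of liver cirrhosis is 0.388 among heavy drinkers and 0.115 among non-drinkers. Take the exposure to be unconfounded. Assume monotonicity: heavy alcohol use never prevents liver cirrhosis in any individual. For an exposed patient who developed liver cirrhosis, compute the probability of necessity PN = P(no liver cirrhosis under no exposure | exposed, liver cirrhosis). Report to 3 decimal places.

PN ≈ 0.704

Let p₁ = 0.388, p₀ = 0.115.
Under exogeneity and monotonicity, PN = (p₁ − p₀) / p₁.
PN = (0.388 − 0.115) / 0.388 = 0.273 / 0.388 ≈ 0.7036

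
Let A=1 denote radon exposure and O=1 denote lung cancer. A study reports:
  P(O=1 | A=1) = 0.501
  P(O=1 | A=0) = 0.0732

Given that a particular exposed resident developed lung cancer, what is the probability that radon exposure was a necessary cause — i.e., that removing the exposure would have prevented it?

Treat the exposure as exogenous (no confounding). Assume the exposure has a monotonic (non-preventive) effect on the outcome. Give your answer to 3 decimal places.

PN ≈ 0.854

Let p₁ = 0.501, p₀ = 0.0732.
Under exogeneity and monotonicity, PN = (p₁ − p₀) / p₁.
PN = (0.501 − 0.0732) / 0.501 = 0.4278 / 0.501 ≈ 0.8539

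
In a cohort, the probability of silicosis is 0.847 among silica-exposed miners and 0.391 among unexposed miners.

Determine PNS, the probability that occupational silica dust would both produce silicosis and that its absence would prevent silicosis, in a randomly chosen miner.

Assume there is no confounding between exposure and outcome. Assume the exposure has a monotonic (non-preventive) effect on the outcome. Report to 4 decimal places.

Let p₁ = 0.847, p₀ = 0.391.
Under exogeneity and monotonicity, PNS = p₁ − p₀.
PNS = 0.847 − 0.391 = 0.456

PNS ≈ 0.4560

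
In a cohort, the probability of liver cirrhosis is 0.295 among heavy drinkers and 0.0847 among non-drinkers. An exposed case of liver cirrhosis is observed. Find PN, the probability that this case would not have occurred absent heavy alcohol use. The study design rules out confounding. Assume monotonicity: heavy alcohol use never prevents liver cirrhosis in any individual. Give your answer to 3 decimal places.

PN ≈ 0.713

Let p₁ = 0.295, p₀ = 0.0847.
Under exogeneity and monotonicity, PN = (p₁ − p₀) / p₁.
PN = (0.295 − 0.0847) / 0.295 = 0.2103 / 0.295 ≈ 0.7129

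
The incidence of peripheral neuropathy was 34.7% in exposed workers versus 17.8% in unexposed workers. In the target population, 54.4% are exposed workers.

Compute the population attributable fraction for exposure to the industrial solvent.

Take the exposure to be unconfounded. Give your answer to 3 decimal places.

p₁ = 0.347, p₀ = 0.178.
Overall risk P(Y=1) = π·p₁ + (1−π)·p₀ = 0.544×0.347 + 0.456×0.178 = 0.26994.
Under exogeneity, PAF = [P(Y=1) − p₀] / P(Y=1).
PAF = (0.26994 − 0.178) / 0.26994 ≈ 0.3406

PAF ≈ 0.341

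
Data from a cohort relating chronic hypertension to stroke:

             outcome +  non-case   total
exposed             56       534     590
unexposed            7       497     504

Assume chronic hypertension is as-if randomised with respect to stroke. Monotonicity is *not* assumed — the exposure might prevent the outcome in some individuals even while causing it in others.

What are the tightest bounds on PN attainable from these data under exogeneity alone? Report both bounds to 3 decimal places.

0.854 ≤ PN ≤ 1.000

p₁ = P(outcome | exposed) = 56/590 = 0.094915
p₀ = P(outcome | unexposed) = 7/504 = 0.013889
Under exogeneity alone the bounds on PN are max{0,(p₁−p₀)/p₁} ≤ PN ≤ min{1,(1−p₀)/p₁}.
  lower = (p₁ − p₀)/p₁ = 0.081026 / 0.094915 ≈ 0.8537
  upper = min{1, (1 − p₀)/p₁} = 0.98611 / 0.094915 ≈ 10.3894 → capped at 1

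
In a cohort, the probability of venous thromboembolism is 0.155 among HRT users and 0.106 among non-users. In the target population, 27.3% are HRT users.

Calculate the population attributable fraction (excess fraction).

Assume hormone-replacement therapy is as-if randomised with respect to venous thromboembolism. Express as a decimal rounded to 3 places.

Let p₁ = 0.155, p₀ = 0.106.
Overall risk P(Y=1) = π·p₁ + (1−π)·p₀ = 0.273×0.155 + 0.727×0.106 = 0.11938.
Under exogeneity, PAF = [P(Y=1) − p₀] / P(Y=1).
PAF = (0.11938 − 0.106) / 0.11938 ≈ 0.1121

PAF ≈ 0.112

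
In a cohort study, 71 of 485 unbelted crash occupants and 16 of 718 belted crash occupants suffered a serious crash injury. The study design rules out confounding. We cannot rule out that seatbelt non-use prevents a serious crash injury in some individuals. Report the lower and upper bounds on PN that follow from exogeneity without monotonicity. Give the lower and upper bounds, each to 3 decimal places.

0.848 ≤ PN ≤ 1.000

p₁ = P(outcome | exposed) = 71/485 = 0.14639
p₀ = P(outcome | unexposed) = 16/718 = 0.022284
Under exogeneity alone the bounds on PN are max{0,(p₁−p₀)/p₁} ≤ PN ≤ min{1,(1−p₀)/p₁}.
  lower = (p₁ − p₀)/p₁ = 0.12411 / 0.14639 ≈ 0.8478
  upper = min{1, (1 − p₀)/p₁} = 0.97772 / 0.14639 ≈ 6.6788 → capped at 1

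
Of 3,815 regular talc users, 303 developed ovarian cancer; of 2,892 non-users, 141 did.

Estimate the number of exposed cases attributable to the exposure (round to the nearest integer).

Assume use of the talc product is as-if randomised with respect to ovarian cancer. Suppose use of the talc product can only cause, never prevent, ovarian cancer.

about 117 cases

p₁ = P(outcome | exposed) = 303/3815 = 0.079423
p₀ = P(outcome | unexposed) = 141/2892 = 0.048755
PN = (p₁ − p₀)/p₁ = (0.079423 − 0.048755) / 0.079423 ≈ 0.38614.
Attributable cases ≈ PN × (exposed cases) = 0.38614 × 303 ≈ 117.00.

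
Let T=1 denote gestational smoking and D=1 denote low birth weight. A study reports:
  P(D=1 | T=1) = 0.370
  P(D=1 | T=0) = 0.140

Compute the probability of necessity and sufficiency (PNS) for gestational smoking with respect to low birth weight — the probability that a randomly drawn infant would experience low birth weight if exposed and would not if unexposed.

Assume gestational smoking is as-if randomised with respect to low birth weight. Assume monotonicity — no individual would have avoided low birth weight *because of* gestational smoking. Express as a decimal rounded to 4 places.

Let p₁ = 0.37, p₀ = 0.14.
Under exogeneity and monotonicity, PNS = p₁ − p₀.
PNS = 0.37 − 0.14 = 0.23

PNS ≈ 0.2300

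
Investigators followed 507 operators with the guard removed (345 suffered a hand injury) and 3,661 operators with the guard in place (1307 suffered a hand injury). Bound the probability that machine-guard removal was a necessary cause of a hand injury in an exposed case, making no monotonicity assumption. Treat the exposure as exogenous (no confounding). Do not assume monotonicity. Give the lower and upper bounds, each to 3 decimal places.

p₁ = P(outcome | exposed) = 345/507 = 0.68047
p₀ = P(outcome | unexposed) = 1307/3661 = 0.35701
Under exogeneity alone the bounds on PN are max{0,(p₁−p₀)/p₁} ≤ PN ≤ min{1,(1−p₀)/p₁}.
  lower = (p₁ − p₀)/p₁ = 0.32347 / 0.68047 ≈ 0.4754
  upper = min{1, (1 − p₀)/p₁} = 0.64299 / 0.68047 ≈ 0.9449

0.475 ≤ PN ≤ 0.945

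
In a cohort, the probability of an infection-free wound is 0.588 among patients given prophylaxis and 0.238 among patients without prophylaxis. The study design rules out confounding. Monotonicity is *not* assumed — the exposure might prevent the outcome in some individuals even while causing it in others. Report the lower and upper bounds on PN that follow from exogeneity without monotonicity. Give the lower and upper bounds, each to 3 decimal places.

Let p₁ = 0.588, p₀ = 0.238.
Under exogeneity alone the bounds on PN are max{0,(p₁−p₀)/p₁} ≤ PN ≤ min{1,(1−p₀)/p₁}.
  lower = (p₁ − p₀)/p₁ = 0.35 / 0.588 ≈ 0.5952
  upper = min{1, (1 − p₀)/p₁} = 0.762 / 0.588 ≈ 1.2959 → capped at 1

0.595 ≤ PN ≤ 1.000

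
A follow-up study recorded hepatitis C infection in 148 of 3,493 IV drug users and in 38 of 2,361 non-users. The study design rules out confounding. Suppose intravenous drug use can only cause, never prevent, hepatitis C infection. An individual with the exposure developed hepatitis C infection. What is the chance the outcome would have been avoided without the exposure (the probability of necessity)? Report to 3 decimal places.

PN ≈ 0.620

p₁ = P(outcome | exposed) = 148/3493 = 0.04237
p₀ = P(outcome | unexposed) = 38/2361 = 0.016095
Under exogeneity and monotonicity, PN = (p₁ − p₀) / p₁.
PN = (0.04237 − 0.016095) / 0.04237 = 0.026276 / 0.04237 ≈ 0.6201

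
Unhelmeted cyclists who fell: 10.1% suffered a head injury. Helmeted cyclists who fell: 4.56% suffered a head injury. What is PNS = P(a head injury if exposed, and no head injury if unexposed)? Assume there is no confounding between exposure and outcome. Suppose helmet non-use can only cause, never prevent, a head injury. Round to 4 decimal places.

PNS ≈ 0.0554

p₁ = 0.101, p₀ = 0.0456.
Under exogeneity and monotonicity, PNS = p₁ − p₀.
PNS = 0.101 − 0.0456 = 0.0554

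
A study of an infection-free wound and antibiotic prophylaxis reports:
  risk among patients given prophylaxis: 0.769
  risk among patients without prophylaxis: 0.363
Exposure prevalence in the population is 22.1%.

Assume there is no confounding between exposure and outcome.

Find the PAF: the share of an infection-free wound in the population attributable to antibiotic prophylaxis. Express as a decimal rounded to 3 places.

Let p₁ = 0.769, p₀ = 0.363.
Overall risk P(Y=1) = π·p₁ + (1−π)·p₀ = 0.221×0.769 + 0.779×0.363 = 0.45273.
Under exogeneity, PAF = [P(Y=1) − p₀] / P(Y=1).
PAF = (0.45273 − 0.363) / 0.45273 ≈ 0.1982

PAF ≈ 0.198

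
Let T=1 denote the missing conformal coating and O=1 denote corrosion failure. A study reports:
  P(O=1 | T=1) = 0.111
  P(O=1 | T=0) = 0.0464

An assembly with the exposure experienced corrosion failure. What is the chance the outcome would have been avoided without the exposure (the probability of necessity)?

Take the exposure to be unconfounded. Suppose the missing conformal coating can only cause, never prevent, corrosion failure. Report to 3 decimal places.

PN ≈ 0.582

Let p₁ = 0.111, p₀ = 0.0464.
Under exogeneity and monotonicity, PN = (p₁ − p₀) / p₁.
PN = (0.111 − 0.0464) / 0.111 = 0.0646 / 0.111 ≈ 0.5820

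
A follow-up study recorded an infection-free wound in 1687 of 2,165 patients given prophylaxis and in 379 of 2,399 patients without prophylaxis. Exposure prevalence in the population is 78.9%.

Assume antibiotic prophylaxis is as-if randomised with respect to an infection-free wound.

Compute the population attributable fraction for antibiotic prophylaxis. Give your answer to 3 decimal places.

p₁ = P(outcome | exposed) = 1687/2165 = 0.77921
p₀ = P(outcome | unexposed) = 379/2399 = 0.15798
Overall risk P(Y=1) = π·p₁ + (1−π)·p₀ = 0.789×0.77921 + 0.211×0.15798 = 0.64813.
Under exogeneity, PAF = [P(Y=1) − p₀] / P(Y=1).
PAF = (0.64813 − 0.15798) / 0.64813 ≈ 0.7563

PAF ≈ 0.756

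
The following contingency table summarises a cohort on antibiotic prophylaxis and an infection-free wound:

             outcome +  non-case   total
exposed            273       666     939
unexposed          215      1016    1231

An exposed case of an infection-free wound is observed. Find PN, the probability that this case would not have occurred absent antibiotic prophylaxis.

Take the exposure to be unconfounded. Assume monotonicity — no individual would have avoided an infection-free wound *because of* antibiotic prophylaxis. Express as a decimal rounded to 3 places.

p₁ = P(outcome | exposed) = 273/939 = 0.29073
p₀ = P(outcome | unexposed) = 215/1231 = 0.17465
Under exogeneity and monotonicity, PN = (p₁ − p₀)/p₁.
PN = (0.29073 − 0.17465) / 0.29073 ≈ 0.3993

PN ≈ 0.399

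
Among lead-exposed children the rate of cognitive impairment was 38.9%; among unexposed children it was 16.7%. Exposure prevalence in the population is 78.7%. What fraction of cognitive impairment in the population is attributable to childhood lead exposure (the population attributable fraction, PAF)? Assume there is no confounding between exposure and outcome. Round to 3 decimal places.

p₁ = 0.389, p₀ = 0.167.
Overall risk P(Y=1) = π·p₁ + (1−π)·p₀ = 0.787×0.389 + 0.213×0.167 = 0.34171.
Under exogeneity, PAF = [P(Y=1) − p₀] / P(Y=1).
PAF = (0.34171 − 0.167) / 0.34171 ≈ 0.5113

PAF ≈ 0.511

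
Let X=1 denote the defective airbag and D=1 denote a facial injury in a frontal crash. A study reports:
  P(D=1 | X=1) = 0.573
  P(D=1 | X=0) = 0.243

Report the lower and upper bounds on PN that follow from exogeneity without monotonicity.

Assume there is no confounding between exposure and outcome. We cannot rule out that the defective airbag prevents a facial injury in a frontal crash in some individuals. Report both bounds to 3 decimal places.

Let p₁ = 0.573, p₀ = 0.243.
Under exogeneity alone the bounds on PN are max{0,(p₁−p₀)/p₁} ≤ PN ≤ min{1,(1−p₀)/p₁}.
  lower = (p₁ − p₀)/p₁ = 0.33 / 0.573 ≈ 0.5759
  upper = min{1, (1 − p₀)/p₁} = 0.757 / 0.573 ≈ 1.3211 → capped at 1

0.576 ≤ PN ≤ 1.000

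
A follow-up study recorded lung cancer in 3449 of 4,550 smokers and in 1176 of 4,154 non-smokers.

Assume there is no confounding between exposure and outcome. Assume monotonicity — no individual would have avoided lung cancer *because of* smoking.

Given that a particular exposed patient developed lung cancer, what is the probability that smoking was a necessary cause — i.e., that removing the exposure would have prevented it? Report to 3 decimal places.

PN ≈ 0.627

p₁ = P(outcome | exposed) = 3449/4550 = 0.75802
p₀ = P(outcome | unexposed) = 1176/4154 = 0.2831
Under exogeneity and monotonicity, PN = (p₁ − p₀) / p₁.
PN = (0.75802 − 0.2831) / 0.75802 = 0.47492 / 0.75802 ≈ 0.6265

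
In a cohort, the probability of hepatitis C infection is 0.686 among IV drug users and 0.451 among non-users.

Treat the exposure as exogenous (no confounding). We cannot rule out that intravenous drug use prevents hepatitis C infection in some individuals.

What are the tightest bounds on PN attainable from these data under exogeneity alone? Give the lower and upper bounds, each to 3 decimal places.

Let p₁ = 0.686, p₀ = 0.451.
Under exogeneity alone the bounds on PN are max{0,(p₁−p₀)/p₁} ≤ PN ≤ min{1,(1−p₀)/p₁}.
  lower = (p₁ − p₀)/p₁ = 0.235 / 0.686 ≈ 0.3426
  upper = min{1, (1 − p₀)/p₁} = 0.549 / 0.686 ≈ 0.8003

0.343 ≤ PN ≤ 0.800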